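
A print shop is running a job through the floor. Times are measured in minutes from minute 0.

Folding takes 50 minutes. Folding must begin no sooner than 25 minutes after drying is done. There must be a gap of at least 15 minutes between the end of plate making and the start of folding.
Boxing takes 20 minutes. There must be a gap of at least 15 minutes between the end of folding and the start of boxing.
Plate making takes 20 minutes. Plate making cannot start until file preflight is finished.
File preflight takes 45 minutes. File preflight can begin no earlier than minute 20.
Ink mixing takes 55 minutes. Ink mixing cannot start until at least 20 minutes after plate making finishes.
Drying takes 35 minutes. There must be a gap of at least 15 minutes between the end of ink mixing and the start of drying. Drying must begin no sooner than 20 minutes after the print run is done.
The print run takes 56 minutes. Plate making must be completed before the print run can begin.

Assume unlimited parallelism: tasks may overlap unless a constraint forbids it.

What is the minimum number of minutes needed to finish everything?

File preflight waits on its own release at minute 20, so it starts at minute 20 and finishes at 20 + 45 = minute 65.
Plate making waits on file preflight (finishes minute 65), so it starts at minute 65 and finishes at 65 + 20 = minute 85.
The print run waits on plate making (finishes minute 85), so it starts at minute 85 and finishes at 85 + 56 = minute 141.
After plate making (finishes minute 85, plus 20-minute gap → minute 105), ink mixing can start at minute 105 and finishes at minute 160.
Drying cannot start until ink mixing (finishes minute 160, plus 15-minute gap → minute 175); the print run (finishes minute 141, plus 20-minute gap → minute 161). The controlling bound is minute 175, so drying finishes at 175 + 35 = minute 210.
Folding cannot start until drying (finishes minute 210, plus 25-minute gap → minute 235); plate making (finishes minute 85, plus 15-minute gap → minute 100). The controlling bound is minute 235, so folding finishes at 235 + 50 = minute 285.
Boxing waits on folding (finishes minute 285, plus 15-minute gap → minute 300), so it starts at minute 300 and finishes at 300 + 20 = minute 320.
All tasks are finished once the last one completes. Finish times: File preflight at 65, Plate making at 85, Ink mixing at 160, The print run at 141, Drying at 210, Folding at 285, Boxing at 320. The latest is minute 320.

320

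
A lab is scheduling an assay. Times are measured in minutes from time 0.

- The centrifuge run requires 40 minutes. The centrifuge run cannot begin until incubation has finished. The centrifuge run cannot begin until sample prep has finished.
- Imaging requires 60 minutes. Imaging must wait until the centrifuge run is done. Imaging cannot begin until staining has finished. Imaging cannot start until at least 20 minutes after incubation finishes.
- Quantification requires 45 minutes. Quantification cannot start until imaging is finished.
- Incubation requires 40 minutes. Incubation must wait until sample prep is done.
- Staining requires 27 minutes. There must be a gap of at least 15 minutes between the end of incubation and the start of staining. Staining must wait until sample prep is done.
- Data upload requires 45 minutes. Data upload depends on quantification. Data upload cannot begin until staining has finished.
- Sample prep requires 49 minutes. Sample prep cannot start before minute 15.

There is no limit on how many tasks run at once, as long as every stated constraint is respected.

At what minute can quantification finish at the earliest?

Sample prep waits on its own release at minute 15, so it starts at minute 15 and finishes at 15 + 49 = minute 64.
Incubation cannot begin until sample prep (finishes minute 64). It runs from minute 64 to 64 + 40 = minute 104.
For staining: incubation (finishes minute 104, plus 15-minute gap → minute 119); sample prep (finishes minute 64). Taking the maximum gives a start of minute 119, and it finishes at 119 + 27 = minute 146.
The centrifuge run cannot start until incubation (finishes minute 104); sample prep (finishes minute 64). The controlling bound is minute 104, so the centrifuge run finishes at 104 + 40 = minute 144.
For imaging: the centrifuge run (finishes minute 144); staining (finishes minute 146); incubation (finishes minute 104, plus 20-minute gap → minute 124). Taking the maximum gives a start of minute 146, and it finishes at 146 + 60 = minute 206.
After imaging (finishes minute 206), quantification can start at minute 206 and finishes at minute 251.

251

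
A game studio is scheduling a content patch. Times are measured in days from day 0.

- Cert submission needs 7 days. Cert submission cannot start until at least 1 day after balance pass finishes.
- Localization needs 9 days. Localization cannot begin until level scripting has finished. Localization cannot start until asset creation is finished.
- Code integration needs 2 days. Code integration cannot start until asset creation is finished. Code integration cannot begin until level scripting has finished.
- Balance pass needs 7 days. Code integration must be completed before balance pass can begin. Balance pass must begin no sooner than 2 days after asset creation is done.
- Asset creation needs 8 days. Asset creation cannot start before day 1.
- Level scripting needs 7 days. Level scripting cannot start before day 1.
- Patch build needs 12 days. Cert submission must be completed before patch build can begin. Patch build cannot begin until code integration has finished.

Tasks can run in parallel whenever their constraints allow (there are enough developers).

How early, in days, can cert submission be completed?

26

After its own release at day 1, level scripting can start at day 1 and finishes at day 8.
Asset creation waits on its own release at day 1, so it starts at day 1 and finishes at 1 + 8 = day 9.
For code integration: asset creation (finishes day 9); level scripting (finishes day 8). Taking the maximum gives a start of day 9, and it finishes at 9 + 2 = day 11.
Balance pass cannot start until code integration (finishes day 11); asset creation (finishes day 9, plus 2-day gap → day 11). The controlling bound is day 11, so balance pass finishes at 11 + 7 = day 18.
Cert submission waits on balance pass (finishes day 18, plus 1-day gap → day 19), so it starts at day 19 and finishes at 19 + 7 = day 26.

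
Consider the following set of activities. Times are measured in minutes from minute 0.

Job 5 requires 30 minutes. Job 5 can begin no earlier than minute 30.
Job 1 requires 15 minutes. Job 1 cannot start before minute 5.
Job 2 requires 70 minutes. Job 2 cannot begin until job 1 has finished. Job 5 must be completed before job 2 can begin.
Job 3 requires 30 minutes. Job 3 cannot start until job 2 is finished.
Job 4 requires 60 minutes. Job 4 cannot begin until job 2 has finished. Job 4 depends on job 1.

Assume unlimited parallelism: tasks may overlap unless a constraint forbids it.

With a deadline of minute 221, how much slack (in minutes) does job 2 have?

31

After its own release at minute 30, job 5 can start at minute 30 and finishes at minute 60.
Job 1 cannot begin until its own release at minute 5. It runs from minute 5 to 5 + 15 = minute 20.
Job 2 needs all of job 1 (finishes minute 20); job 5 (finishes minute 60). That puts its earliest start at minute 60; it finishes at 60 + 70 = minute 130.

Working backward from the deadline:
Job 3 has no dependents, so it just needs to finish by minute 221. Starting by 221 − 30 = minute 191 achieves that.
Job 4 has no dependents, so it just needs to finish by minute 221. Starting by 221 − 60 = minute 161 achieves that.
For job 2: job 3 (must start by minute 191); job 4 (must start by minute 161). The most restrictive is minute 161; with a 70-minute duration, job 2 must start by minute 91.
So job 2 can start as early as minute 60 and as late as minute 91, giving 91 − 60 = 31 minutes of slack.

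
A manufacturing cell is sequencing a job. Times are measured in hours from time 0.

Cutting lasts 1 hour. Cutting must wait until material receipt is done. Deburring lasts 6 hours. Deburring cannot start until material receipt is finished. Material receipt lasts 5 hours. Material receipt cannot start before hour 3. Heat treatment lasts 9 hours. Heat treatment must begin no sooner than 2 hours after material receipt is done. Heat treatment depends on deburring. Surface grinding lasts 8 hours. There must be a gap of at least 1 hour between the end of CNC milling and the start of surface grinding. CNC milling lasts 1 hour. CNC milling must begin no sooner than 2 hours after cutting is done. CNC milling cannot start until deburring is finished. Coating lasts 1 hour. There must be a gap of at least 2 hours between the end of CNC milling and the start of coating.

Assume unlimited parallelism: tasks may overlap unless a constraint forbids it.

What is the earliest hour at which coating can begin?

Material receipt cannot begin until its own release at hour 3. It runs from hour 3 to 3 + 5 = hour 8.
Deburring waits on material receipt (finishes hour 8), so it starts at hour 8 and finishes at 8 + 6 = hour 14.
After material receipt (finishes hour 8), cutting can start at hour 8 and finishes at hour 9.
CNC milling has to wait for cutting (finishes hour 9, plus 2-hour gap → hour 11); deburring (finishes hour 14). The latest of these is hour 14, so CNC milling runs hour 14 to 14 + 1 = hour 15.
Coating waits on CNC milling (finishes hour 15, plus 2-hour gap → hour 17), so the earliest it can start is hour 17.

17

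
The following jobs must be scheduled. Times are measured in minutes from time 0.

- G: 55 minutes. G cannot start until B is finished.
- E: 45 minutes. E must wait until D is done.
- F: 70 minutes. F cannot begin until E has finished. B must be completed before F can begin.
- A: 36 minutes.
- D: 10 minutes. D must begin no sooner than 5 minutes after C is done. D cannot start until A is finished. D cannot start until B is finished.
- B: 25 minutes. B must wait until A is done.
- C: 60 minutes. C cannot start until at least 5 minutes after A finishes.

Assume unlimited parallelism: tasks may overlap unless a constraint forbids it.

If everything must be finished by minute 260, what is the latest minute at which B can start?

To finish by minute 260, F (duration 70) must start no later than minute 190.
Since F (must start by minute 190) depends on it, E must finish by minute 190. Backing off its 45-minute duration gives a latest start of minute 145.
Since E (must start by minute 145) depends on it, D must finish by minute 145. Backing off its 10-minute duration gives a latest start of minute 135.
To finish by minute 260, G (duration 55) must start no later than minute 205.
B must finish in time for D (must start by minute 135); F (must start by minute 190); G (must start by minute 205). The tightest is minute 135, so B must start by 135 − 25 = minute 110.

110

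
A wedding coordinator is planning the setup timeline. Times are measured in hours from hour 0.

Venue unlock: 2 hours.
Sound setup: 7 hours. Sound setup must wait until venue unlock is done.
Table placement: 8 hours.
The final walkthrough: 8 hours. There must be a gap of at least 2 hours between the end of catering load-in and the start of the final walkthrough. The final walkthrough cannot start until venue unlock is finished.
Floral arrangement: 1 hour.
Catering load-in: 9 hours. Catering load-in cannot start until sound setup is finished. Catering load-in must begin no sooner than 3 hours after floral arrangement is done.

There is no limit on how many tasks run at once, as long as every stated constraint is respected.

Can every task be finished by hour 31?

Nothing blocks floral arrangement, so it runs from hour 0 to hour 1.
Nothing blocks table placement, so it runs from hour 0 to hour 8.
Nothing blocks venue unlock, so it runs from hour 0 to hour 2.
Sound setup cannot begin until venue unlock (finishes hour 2). It runs from hour 2 to 2 + 7 = hour 9.
Catering load-in has to wait for sound setup (finishes hour 9); floral arrangement (finishes hour 1, plus 3-hour gap → hour 4). The latest of these is hour 9, so catering load-in runs hour 9 to 9 + 9 = hour 18.
The final walkthrough cannot start until catering load-in (finishes hour 18, plus 2-hour gap → hour 20); venue unlock (finishes hour 2). The controlling bound is hour 20, so the final walkthrough finishes at 20 + 8 = hour 28.
Every task is finished by hour 28, which is no later than the deadline of 31, so the schedule is feasible.

Yes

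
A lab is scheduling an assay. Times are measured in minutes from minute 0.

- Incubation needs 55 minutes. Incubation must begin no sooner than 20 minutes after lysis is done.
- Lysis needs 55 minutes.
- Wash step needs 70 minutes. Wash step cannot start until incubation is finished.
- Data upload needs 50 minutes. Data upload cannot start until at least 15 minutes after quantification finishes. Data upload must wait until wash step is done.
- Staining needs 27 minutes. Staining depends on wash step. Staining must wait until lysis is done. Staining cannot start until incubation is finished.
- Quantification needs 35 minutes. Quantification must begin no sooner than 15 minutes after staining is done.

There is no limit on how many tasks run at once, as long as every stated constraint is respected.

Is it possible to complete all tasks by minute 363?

Lysis has no prerequisites, so it starts at minute 0 and finishes at minute 55.
Incubation waits on lysis (finishes minute 55, plus 20-minute gap → minute 75), so it starts at minute 75 and finishes at 75 + 55 = minute 130.
After incubation (finishes minute 130), wash step can start at minute 130 and finishes at minute 200.
Staining cannot start until wash step (finishes minute 200); lysis (finishes minute 55); incubation (finishes minute 130). The controlling bound is minute 200, so staining finishes at 200 + 27 = minute 227.
Quantification waits on staining (finishes minute 227, plus 15-minute gap → minute 242), so it starts at minute 242 and finishes at 242 + 35 = minute 277.
Data upload cannot start until quantification (finishes minute 277, plus 15-minute gap → minute 292); wash step (finishes minute 200). The controlling bound is minute 292, so data upload finishes at 292 + 50 = minute 342.
Every task is finished by minute 342, which is no later than the deadline of 363, so the schedule is feasible.

Yes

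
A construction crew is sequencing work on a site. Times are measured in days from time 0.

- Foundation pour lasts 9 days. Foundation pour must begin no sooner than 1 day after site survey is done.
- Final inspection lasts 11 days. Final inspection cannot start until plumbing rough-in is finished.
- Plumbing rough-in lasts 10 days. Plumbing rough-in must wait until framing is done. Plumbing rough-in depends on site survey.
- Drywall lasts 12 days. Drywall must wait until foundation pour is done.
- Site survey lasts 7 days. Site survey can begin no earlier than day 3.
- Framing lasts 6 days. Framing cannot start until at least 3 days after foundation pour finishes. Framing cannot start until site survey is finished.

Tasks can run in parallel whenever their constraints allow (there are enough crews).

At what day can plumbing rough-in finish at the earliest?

After its own release at day 3, site survey can start at day 3 and finishes at day 10.
Foundation pour waits on site survey (finishes day 10, plus 1-day gap → day 11), so it starts at day 11 and finishes at 11 + 9 = day 20.
Framing cannot start until foundation pour (finishes day 20, plus 3-day gap → day 23); site survey (finishes day 10). The controlling bound is day 23, so framing finishes at 23 + 6 = day 29.
For plumbing rough-in: framing (finishes day 29); site survey (finishes day 10). Taking the maximum gives a start of day 29, and it finishes at 29 + 10 = day 39.

39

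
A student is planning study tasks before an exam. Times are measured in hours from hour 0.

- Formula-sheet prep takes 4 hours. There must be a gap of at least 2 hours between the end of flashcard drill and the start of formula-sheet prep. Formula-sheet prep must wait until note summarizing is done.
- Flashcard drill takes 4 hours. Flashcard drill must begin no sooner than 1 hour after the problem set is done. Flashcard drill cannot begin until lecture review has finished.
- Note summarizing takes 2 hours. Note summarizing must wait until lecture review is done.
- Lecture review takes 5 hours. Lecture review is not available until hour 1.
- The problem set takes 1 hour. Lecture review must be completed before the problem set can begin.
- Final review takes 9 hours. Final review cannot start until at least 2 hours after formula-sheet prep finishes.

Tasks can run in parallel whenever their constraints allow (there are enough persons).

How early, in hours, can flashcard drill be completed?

Lecture review waits on its own release at hour 1, so it starts at hour 1 and finishes at 1 + 5 = hour 6.
The problem set cannot begin until lecture review (finishes hour 6). It runs from hour 6 to 6 + 1 = hour 7.
Flashcard drill needs all of the problem set (finishes hour 7, plus 1-hour gap → hour 8); lecture review (finishes hour 6). That puts its earliest start at hour 8; it finishes at 8 + 4 = hour 12.

12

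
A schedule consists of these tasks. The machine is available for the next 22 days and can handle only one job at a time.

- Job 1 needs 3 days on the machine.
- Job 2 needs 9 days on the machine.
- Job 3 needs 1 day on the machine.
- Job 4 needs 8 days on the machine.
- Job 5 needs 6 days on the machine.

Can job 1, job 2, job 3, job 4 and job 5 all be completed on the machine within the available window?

Running back to back, the jobs need 3 + 9 + 1 + 8 + 6 = 27 days on the machine.
Since 27 > 22, they cannot all fit.

No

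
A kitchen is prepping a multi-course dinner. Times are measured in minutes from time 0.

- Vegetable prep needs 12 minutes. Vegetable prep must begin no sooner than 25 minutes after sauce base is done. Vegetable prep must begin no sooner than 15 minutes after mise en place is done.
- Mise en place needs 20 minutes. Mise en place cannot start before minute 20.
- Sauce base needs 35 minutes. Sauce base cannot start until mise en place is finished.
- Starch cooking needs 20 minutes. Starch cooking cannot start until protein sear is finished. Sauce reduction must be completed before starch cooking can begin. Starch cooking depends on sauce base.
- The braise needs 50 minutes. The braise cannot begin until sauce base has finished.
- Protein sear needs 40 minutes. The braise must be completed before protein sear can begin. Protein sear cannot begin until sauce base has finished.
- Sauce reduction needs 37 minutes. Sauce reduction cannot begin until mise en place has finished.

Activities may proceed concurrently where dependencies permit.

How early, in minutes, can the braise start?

Mise en place waits on its own release at minute 20, so it starts at minute 20 and finishes at 20 + 20 = minute 40.
After mise en place (finishes minute 40), sauce base can start at minute 40 and finishes at minute 75.
The braise waits on sauce base (finishes minute 75), so the earliest it can start is minute 75.

75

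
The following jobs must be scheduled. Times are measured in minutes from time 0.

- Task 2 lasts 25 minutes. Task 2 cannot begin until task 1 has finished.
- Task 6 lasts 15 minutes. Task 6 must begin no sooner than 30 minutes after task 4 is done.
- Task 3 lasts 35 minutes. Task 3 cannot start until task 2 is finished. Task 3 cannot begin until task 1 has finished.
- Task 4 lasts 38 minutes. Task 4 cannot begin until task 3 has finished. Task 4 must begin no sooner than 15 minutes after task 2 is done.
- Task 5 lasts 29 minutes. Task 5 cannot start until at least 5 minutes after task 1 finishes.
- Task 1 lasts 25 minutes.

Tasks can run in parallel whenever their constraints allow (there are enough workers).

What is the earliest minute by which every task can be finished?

Task 1 can start immediately at minute 0; it finishes at minute 25.
Task 5 cannot begin until task 1 (finishes minute 25, plus 5-minute gap → minute 30). It runs from minute 30 to 30 + 29 = minute 59.
Task 2 cannot begin until task 1 (finishes minute 25). It runs from minute 25 to 25 + 25 = minute 50.
Task 3 has to wait for task 2 (finishes minute 50); task 1 (finishes minute 25). The latest of these is minute 50, so task 3 runs minute 50 to 50 + 35 = minute 85.
Task 4 needs all of task 3 (finishes minute 85); task 2 (finishes minute 50, plus 15-minute gap → minute 65). That puts its earliest start at minute 85; it finishes at 85 + 38 = minute 123.
Task 6 waits on task 4 (finishes minute 123, plus 30-minute gap → minute 153), so it starts at minute 153 and finishes at 153 + 15 = minute 168.
All tasks are finished once the last one completes. Finish times: Task 1 at 25, Task 2 at 50, Task 3 at 85, Task 4 at 123, Task 5 at 59, Task 6 at 168. The latest is minute 168.

168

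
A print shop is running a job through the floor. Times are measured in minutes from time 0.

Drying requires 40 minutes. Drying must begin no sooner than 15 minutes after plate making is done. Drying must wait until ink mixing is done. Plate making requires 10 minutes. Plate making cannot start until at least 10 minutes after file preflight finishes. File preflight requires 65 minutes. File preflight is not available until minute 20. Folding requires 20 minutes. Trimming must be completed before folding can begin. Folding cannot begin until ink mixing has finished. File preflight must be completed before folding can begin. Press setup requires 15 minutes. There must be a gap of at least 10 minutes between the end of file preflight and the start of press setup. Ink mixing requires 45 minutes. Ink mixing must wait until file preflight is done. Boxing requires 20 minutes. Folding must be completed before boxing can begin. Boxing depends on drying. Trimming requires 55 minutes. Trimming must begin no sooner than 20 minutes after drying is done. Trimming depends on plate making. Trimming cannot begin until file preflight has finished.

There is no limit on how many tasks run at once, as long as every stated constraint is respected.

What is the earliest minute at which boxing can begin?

265

File preflight cannot begin until its own release at minute 20. It runs from minute 20 to 20 + 65 = minute 85.
Ink mixing cannot begin until file preflight (finishes minute 85). It runs from minute 85 to 85 + 45 = minute 130.
Plate making waits on file preflight (finishes minute 85, plus 10-minute gap → minute 95), so it starts at minute 95 and finishes at 95 + 10 = minute 105.
Drying has to wait for plate making (finishes minute 105, plus 15-minute gap → minute 120); ink mixing (finishes minute 130). The latest of these is minute 130, so drying runs minute 130 to 130 + 40 = minute 170.
For trimming: drying (finishes minute 170, plus 20-minute gap → minute 190); plate making (finishes minute 105); file preflight (finishes minute 85). Taking the maximum gives a start of minute 190, and it finishes at 190 + 55 = minute 245.
Folding cannot start until trimming (finishes minute 245); ink mixing (finishes minute 130); file preflight (finishes minute 85). The controlling bound is minute 245, so folding finishes at 245 + 20 = minute 265.
Boxing waits on folding (finishes minute 265); drying (finishes minute 170). The latest of these is minute 265, which is the earliest boxing can start.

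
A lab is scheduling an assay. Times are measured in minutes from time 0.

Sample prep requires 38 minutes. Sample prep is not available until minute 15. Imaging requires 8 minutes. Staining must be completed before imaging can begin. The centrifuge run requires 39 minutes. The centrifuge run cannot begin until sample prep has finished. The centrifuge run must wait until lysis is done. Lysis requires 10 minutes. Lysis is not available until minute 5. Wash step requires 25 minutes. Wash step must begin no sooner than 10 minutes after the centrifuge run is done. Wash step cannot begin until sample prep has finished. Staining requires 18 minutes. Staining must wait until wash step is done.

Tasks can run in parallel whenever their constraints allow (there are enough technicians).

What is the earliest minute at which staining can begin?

Lysis waits on its own release at minute 5, so it starts at minute 5 and finishes at 5 + 10 = minute 15.
Sample prep cannot begin until its own release at minute 15. It runs from minute 15 to 15 + 38 = minute 53.
The centrifuge run has to wait for sample prep (finishes minute 53); lysis (finishes minute 15). The latest of these is minute 53, so the centrifuge run runs minute 53 to 53 + 39 = minute 92.
Wash step has to wait for the centrifuge run (finishes minute 92, plus 10-minute gap → minute 102); sample prep (finishes minute 53). The latest of these is minute 102, so wash step runs minute 102 to 102 + 25 = minute 127.
Staining waits on wash step (finishes minute 127), so the earliest it can start is minute 127.

127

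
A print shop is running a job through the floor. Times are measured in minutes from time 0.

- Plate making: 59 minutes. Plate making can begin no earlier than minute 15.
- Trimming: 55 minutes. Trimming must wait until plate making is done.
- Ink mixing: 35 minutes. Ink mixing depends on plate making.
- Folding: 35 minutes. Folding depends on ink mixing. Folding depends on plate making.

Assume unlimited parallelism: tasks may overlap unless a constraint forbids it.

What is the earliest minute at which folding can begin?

Plate making cannot begin until its own release at minute 15. It runs from minute 15 to 15 + 59 = minute 74.
Ink mixing cannot begin until plate making (finishes minute 74). It runs from minute 74 to 74 + 35 = minute 109.
Folding waits on ink mixing (finishes minute 109); plate making (finishes minute 74). The latest of these is minute 109, which is the earliest folding can start.

109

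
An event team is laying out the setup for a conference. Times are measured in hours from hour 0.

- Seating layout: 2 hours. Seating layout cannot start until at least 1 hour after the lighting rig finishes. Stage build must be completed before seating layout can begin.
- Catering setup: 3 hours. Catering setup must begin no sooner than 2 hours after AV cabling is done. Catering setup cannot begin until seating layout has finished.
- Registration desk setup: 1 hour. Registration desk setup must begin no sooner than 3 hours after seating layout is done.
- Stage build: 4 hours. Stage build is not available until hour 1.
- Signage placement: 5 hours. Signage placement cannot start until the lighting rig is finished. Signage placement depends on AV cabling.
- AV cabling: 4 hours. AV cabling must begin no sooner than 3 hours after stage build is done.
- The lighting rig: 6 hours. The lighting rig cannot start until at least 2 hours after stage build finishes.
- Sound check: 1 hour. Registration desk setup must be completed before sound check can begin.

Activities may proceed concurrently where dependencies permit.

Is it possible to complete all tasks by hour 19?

After its own release at hour 1, stage build can start at hour 1 and finishes at hour 5.
AV cabling cannot begin until stage build (finishes hour 5, plus 3-hour gap → hour 8). It runs from hour 8 to 8 + 4 = hour 12.
The lighting rig waits on stage build (finishes hour 5, plus 2-hour gap → hour 7), so it starts at hour 7 and finishes at 7 + 6 = hour 13.
Signage placement needs all of the lighting rig (finishes hour 13); AV cabling (finishes hour 12). That puts its earliest start at hour 13; it finishes at 13 + 5 = hour 18.
Seating layout has to wait for the lighting rig (finishes hour 13, plus 1-hour gap → hour 14); stage build (finishes hour 5). The latest of these is hour 14, so seating layout runs hour 14 to 14 + 2 = hour 16.
Catering setup cannot start until AV cabling (finishes hour 12, plus 2-hour gap → hour 14); seating layout (finishes hour 16). The controlling bound is hour 16, so catering setup finishes at 16 + 3 = hour 19.
Registration desk setup cannot begin until seating layout (finishes hour 16, plus 3-hour gap → hour 19). It runs from hour 19 to 19 + 1 = hour 20.
Sound check cannot begin until registration desk setup (finishes hour 20). It runs from hour 20 to 20 + 1 = hour 21.
The earliest everything can be done is hour 21, which is after the deadline of 19, so it is not possible.

No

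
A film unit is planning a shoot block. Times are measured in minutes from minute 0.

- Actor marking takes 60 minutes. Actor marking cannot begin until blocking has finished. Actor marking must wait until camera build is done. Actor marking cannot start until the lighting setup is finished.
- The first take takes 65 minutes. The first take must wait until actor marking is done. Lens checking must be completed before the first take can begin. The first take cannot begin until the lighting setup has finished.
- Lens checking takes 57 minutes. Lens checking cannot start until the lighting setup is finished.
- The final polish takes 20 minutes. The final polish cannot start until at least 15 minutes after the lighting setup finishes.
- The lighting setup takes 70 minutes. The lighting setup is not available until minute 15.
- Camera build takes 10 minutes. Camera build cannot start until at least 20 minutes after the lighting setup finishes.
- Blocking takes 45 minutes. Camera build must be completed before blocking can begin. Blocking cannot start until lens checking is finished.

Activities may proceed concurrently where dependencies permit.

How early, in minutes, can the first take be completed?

After its own release at minute 15, the lighting setup can start at minute 15 and finishes at minute 85.
Lens checking waits on the lighting setup (finishes minute 85), so it starts at minute 85 and finishes at 85 + 57 = minute 142.
Camera build cannot begin until the lighting setup (finishes minute 85, plus 20-minute gap → minute 105). It runs from minute 105 to 105 + 10 = minute 115.
Blocking has to wait for camera build (finishes minute 115); lens checking (finishes minute 142). The latest of these is minute 142, so blocking runs minute 142 to 142 + 45 = minute 187.
Actor marking cannot start until blocking (finishes minute 187); camera build (finishes minute 115); the lighting setup (finishes minute 85). The controlling bound is minute 187, so actor marking finishes at 187 + 60 = minute 247.
The first take cannot start until actor marking (finishes minute 247); lens checking (finishes minute 142); the lighting setup (finishes minute 85). The controlling bound is minute 247, so the first take finishes at 247 + 65 = minute 312.

312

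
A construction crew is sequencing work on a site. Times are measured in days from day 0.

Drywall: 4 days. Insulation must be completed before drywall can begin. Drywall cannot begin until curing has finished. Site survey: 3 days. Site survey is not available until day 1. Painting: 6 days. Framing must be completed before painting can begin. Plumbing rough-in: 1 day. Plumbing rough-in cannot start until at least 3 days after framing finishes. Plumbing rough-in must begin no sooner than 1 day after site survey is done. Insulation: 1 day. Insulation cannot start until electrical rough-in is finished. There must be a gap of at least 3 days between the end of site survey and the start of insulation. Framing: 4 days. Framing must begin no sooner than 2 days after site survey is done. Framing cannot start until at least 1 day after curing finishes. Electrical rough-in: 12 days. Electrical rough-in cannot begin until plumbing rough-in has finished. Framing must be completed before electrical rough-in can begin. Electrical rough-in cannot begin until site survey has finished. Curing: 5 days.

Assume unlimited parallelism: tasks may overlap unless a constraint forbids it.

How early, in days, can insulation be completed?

27

Curing can start immediately at day 0; it finishes at day 5.
After its own release at day 1, site survey can start at day 1 and finishes at day 4.
Framing needs all of site survey (finishes day 4, plus 2-day gap → day 6); curing (finishes day 5, plus 1-day gap → day 6). That puts its earliest start at day 6; it finishes at 6 + 4 = day 10.
Plumbing rough-in cannot start until framing (finishes day 10, plus 3-day gap → day 13); site survey (finishes day 4, plus 1-day gap → day 5). The controlling bound is day 13, so plumbing rough-in finishes at 13 + 1 = day 14.
For electrical rough-in: plumbing rough-in (finishes day 14); framing (finishes day 10); site survey (finishes day 4). Taking the maximum gives a start of day 14, and it finishes at 14 + 12 = day 26.
Insulation needs all of electrical rough-in (finishes day 26); site survey (finishes day 4, plus 3-day gap → day 7). That puts its earliest start at day 26; it finishes at 26 + 1 = day 27.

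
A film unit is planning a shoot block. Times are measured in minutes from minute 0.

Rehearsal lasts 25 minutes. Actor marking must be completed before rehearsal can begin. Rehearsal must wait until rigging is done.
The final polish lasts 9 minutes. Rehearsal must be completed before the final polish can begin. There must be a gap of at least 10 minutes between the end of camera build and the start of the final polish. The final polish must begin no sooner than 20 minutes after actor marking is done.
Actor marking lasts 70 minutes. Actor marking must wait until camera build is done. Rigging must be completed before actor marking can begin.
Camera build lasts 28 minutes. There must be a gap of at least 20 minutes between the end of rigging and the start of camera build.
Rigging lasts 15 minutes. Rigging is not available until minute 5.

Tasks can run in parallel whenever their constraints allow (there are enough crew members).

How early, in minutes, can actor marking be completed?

138

Rigging cannot begin until its own release at minute 5. It runs from minute 5 to 5 + 15 = minute 20.
Camera build waits on rigging (finishes minute 20, plus 20-minute gap → minute 40), so it starts at minute 40 and finishes at 40 + 28 = minute 68.
For actor marking: camera build (finishes minute 68); rigging (finishes minute 20). Taking the maximum gives a start of minute 68, and it finishes at 68 + 70 = minute 138.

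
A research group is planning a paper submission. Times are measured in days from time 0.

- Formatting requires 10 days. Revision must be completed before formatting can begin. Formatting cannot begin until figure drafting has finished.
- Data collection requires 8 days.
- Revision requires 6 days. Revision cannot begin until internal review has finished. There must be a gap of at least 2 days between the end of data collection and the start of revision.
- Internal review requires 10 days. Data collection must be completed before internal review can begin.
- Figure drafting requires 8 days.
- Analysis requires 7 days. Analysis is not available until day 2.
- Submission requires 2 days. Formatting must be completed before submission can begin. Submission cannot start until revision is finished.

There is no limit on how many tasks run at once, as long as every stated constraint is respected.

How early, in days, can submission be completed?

Figure drafting can start immediately at day 0; it finishes at day 8.
Data collection has no prerequisites, so it starts at day 0 and finishes at day 8.
Internal review waits on data collection (finishes day 8), so it starts at day 8 and finishes at 8 + 10 = day 18.
Revision has to wait for internal review (finishes day 18); data collection (finishes day 8, plus 2-day gap → day 10). The latest of these is day 18, so revision runs day 18 to 18 + 6 = day 24.
Formatting has to wait for revision (finishes day 24); figure drafting (finishes day 8). The latest of these is day 24, so formatting runs day 24 to 24 + 10 = day 34.
For submission: formatting (finishes day 34); revision (finishes day 24). Taking the maximum gives a start of day 34, and it finishes at 34 + 2 = day 36.

36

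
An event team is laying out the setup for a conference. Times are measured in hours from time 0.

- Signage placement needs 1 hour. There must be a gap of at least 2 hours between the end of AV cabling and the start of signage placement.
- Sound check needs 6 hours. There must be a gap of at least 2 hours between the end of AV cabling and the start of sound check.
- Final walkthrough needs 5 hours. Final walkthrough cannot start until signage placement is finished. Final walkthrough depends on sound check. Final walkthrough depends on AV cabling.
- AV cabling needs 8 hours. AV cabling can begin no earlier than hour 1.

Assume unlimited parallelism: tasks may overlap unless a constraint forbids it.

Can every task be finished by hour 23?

Yes

AV cabling cannot begin until its own release at hour 1. It runs from hour 1 to 1 + 8 = hour 9.
After AV cabling (finishes hour 9, plus 2-hour gap → hour 11), sound check can start at hour 11 and finishes at hour 17.
Signage placement cannot begin until AV cabling (finishes hour 9, plus 2-hour gap → hour 11). It runs from hour 11 to 11 + 1 = hour 12.
For final walkthrough: signage placement (finishes hour 12); sound check (finishes hour 17); AV cabling (finishes hour 9). Taking the maximum gives a start of hour 17, and it finishes at 17 + 5 = hour 22.
Every task is finished by hour 22, which is no later than the deadline of 23, so the schedule is feasible.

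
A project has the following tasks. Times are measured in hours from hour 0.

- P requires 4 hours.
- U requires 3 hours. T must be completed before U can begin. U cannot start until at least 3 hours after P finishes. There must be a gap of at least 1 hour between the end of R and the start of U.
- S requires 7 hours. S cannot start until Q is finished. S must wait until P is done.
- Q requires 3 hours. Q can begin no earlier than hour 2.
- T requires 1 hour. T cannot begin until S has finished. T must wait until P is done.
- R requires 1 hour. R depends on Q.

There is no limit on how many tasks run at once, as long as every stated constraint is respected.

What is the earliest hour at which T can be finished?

13

Q waits on its own release at hour 2, so it starts at hour 2 and finishes at 2 + 3 = hour 5.
P has no prerequisites, so it starts at hour 0 and finishes at hour 4.
S has to wait for Q (finishes hour 5); P (finishes hour 4). The latest of these is hour 5, so S runs hour 5 to 5 + 7 = hour 12.
For T: S (finishes hour 12); P (finishes hour 4). Taking the maximum gives a start of hour 12, and it finishes at 12 + 1 = hour 13.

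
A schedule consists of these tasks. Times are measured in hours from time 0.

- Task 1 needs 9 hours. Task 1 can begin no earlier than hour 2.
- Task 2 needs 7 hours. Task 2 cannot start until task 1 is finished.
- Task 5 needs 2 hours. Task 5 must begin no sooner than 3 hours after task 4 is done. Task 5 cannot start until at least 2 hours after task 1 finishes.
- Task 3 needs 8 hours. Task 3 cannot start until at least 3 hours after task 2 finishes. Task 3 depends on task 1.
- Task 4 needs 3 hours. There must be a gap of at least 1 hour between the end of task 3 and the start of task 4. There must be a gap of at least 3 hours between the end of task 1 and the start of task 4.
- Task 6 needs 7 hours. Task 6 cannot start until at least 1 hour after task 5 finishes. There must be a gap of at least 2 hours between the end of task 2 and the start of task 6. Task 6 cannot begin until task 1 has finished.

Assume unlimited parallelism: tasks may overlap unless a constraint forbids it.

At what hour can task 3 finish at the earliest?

29

Task 1 cannot begin until its own release at hour 2. It runs from hour 2 to 2 + 9 = hour 11.
Task 2 cannot begin until task 1 (finishes hour 11). It runs from hour 11 to 11 + 7 = hour 18.
Task 3 needs all of task 2 (finishes hour 18, plus 3-hour gap → hour 21); task 1 (finishes hour 11). That puts its earliest start at hour 21; it finishes at 21 + 8 = hour 29.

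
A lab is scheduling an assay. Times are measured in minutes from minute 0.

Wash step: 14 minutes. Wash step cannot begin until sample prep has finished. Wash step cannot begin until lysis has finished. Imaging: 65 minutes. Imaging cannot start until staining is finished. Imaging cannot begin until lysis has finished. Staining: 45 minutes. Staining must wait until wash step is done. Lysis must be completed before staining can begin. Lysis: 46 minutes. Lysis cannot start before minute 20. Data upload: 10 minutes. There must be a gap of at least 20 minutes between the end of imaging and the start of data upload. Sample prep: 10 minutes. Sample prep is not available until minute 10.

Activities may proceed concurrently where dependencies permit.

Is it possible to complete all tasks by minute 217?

Lysis cannot begin until its own release at minute 20. It runs from minute 20 to 20 + 46 = minute 66.
Sample prep cannot begin until its own release at minute 10. It runs from minute 10 to 10 + 10 = minute 20.
Wash step cannot start until sample prep (finishes minute 20); lysis (finishes minute 66). The controlling bound is minute 66, so wash step finishes at 66 + 14 = minute 80.
For staining: wash step (finishes minute 80); lysis (finishes minute 66). Taking the maximum gives a start of minute 80, and it finishes at 80 + 45 = minute 125.
Imaging has to wait for staining (finishes minute 125); lysis (finishes minute 66). The latest of these is minute 125, so imaging runs minute 125 to 125 + 65 = minute 190.
Data upload waits on imaging (finishes minute 190, plus 20-minute gap → minute 210), so it starts at minute 210 and finishes at 210 + 10 = minute 220.
The earliest everything can be done is minute 220, which is after the deadline of 217, so it is not possible.

No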